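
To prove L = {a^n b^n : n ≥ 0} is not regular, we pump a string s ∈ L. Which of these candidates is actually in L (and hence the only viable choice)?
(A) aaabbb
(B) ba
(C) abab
(A) aaabbb

The pumping lemma is applied to a string s that lies in L, so first check membership of each option:
- (A) aaabbb = a^3 b^3 has equal counts (3 = 3), so it is in L ✓
- (B) ba has an a after a b, so it is not of the form a^n b^n and is not in L ✗
- (C) abab has an a after a b, so it is not of the form a^n b^n and is not in L ✗

Only (A) aaabbb is in L, so it is the only candidate that could play the role of s.
(In a complete proof one picks s in terms of the pumping length p so that |s| ≥ p is guaranteed; a fixed string like aaabbb illustrates the shape of such an s.)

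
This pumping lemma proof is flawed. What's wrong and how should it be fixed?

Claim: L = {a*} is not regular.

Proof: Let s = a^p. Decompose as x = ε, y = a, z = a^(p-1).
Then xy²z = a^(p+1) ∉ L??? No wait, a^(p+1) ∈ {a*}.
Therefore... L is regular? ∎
Error: The proof attempts to show a*  is not regular, but a* IS regular!

Correction: a* is a regular language (recognized by a simple DFA with one accepting state and self-loop on 'a'). The pumping lemma can only prove non-regularity, not regularity. For regular languages, pumping always works.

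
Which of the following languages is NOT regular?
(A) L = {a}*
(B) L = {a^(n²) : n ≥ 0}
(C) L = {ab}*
(B) {a^(n²) : n ≥ 0}

(B) L = {a^(n²) : n ≥ 0} is NOT regular.

The pumping lemma can be used to prove this:
After pumping, length is no longer a perfect square

The other languages are regular because they can be recognized by finite automata.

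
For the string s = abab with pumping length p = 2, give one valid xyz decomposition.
x = '', y = 'a', z = 'bab'

For s = abab and p = 2, one valid decomposition is:
- x = '' (length 0)
- y = 'a' (length 1)
- z = 'bab' (length 3)

Verification:
- xyz = '' + 'a' + 'bab' = abab ✓
- |xy| = 1 ≤ 2 ✓
- |y| = 1 > 0 ✓

All pumping lemma constraints are satisfied.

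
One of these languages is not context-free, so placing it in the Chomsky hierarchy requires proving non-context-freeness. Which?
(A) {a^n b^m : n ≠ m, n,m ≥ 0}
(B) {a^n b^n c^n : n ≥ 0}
(B) {a^n b^n c^n : n ≥ 0}

(B) {a^n b^n c^n : n ≥ 0} requires the CFL pumping lemma.

- {a^n b^m : n ≠ m, n,m ≥ 0} is context-free (but not regular)
  • Can be shown non-regular with the regular pumping lemma
  • After pumping a's, we can make n = m

- {a^n b^n c^n : n ≥ 0} is NOT context-free
  • Requires the CFL pumping lemma to prove
  • Cannot maintain three equal counts simultaneously

The CFL pumping lemma is "stronger" in that it can prove non-membership
in the larger class of context-free languages.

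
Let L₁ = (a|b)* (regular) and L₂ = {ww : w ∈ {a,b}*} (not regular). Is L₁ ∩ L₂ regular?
No — L₁ ∩ L₂ is not regular.

(a|b)* is all strings over {a,b}, so L₁ ∩ L₂ = {ww : w ∈ {a,b}*} = L₂ itself, which is not regular (pump s = a^p b a^p b).

Note that the bare facts "L₁ regular, L₂ non-regular" do not settle the question by themselves: the closure of regular languages under ∪, ∩, complement and difference applies only when BOTH operands are regular. With a non-regular operand the result can come out regular or non-regular depending on the specific languages, so one has to work out L₁ ∩ L₂ for this particular pair, as above.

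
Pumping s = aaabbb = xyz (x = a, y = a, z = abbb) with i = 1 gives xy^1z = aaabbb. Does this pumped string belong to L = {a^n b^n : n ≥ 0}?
Yes

xy¹z = a · a · abbb = aaabbb.
aaabbb = a^3 b^3 has equal counts (3 = 3), so it is in L.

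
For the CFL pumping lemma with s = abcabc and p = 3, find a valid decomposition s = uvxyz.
u='ab', v='c', x='a', y='b', z='c'

For s = abcabc with pumping length p = 3:

One valid decomposition:
- u = 'ab'
- v = 'c'
- x = 'a'
- y = 'b'
- z = 'c'

Verification:
- uvxyz = 'ab' + 'c' + 'a' + 'b' + 'c' = abcabc ✓
- |vxy| = |'cab'| = 3 ≤ 3 ✓
- |vy| = |'cb'| = 2 > 0 ✓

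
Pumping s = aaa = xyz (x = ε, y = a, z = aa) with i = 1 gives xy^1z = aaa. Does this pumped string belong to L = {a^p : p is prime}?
Yes

xy¹z = ε · a · aa = aaa.
aaa has length 3, which is prime, so it is in L.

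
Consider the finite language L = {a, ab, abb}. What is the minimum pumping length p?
p = 4

For a finite language L, the pumping lemma holds vacuously if p > max|s| for s ∈ L.

The longest string in L = {a, ab, abb} has length 3.
If p = 4, then no string s ∈ L has |s| ≥ p, so the condition is vacuously true.

The minimum pumping length is p = 4.

Why no smaller p works: for any p ≤ 3, the longest string s ∈ L has |s| = 3 ≥ p, so it would
have to be pumpable; but pumping up (i = 2, 3, ...) produces ever longer strings, which cannot all lie in the
finite language L. So the pumping property fails for every p ≤ 3.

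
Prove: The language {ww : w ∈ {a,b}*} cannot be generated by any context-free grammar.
Assume for contradiction that L is context-free, and let p ≥ 1 be the pumping length given by the pumping lemma for CFLs.
Choose s = a^p b^p a^p b^p. Then s ∈ L (take w = a^p b^p) and |s| = 4p ≥ p.
By the CFL pumping lemma, s = uvxyz for some u, v, x, y, z with |vxy| ≤ p, |vy| ≥ 1, and uv^i xy^i z ∈ L for every i ≥ 0.

Write s as four blocks A₁ B₁ A₂ B₂ with A₁ = A₂ = a^p and B₁ = B₂ = b^p. Since |vxy| ≤ p, the window vxy lies inside at most two adjacent blocks. Take i = 0 and let t = uxz, so |t| = 4p − |vy| with 1 ≤ |vy| ≤ p. If |t| is odd, t ∉ L immediately, so assume |vy| is even (hence |vy| ≥ 2) and |t|/2 = 2p − |vy|/2, which satisfies p ≤ |t|/2 ≤ 2p − 1.

Case 1 (vxy inside A₁B₁): t = a^(p−j) b^(p−l) a^p b^p with j + l = |vy|. The second half of t has length < 2p, so it is a suffix of the trailing a^p b^p and ends in b; the first half is a^(p−j) b^(p−l) a^((j+l)/2), which ends in a because (j+l)/2 ≥ 1. The halves differ, so t ∉ L.

Case 2 (vxy inside B₁A₂, straddling the middle): t = a^p b^(p−j) a^(p−l) b^p with j + l = |vy|. If t = ww, then w is a prefix of t of length ≥ p, so w begins with a^p; and w is a suffix of t of length ≥ p, so w ends with b^p. That forces |w| ≥ 2p, contradicting |w| = |t|/2 ≤ 2p − 1. So t ∉ L.

Case 3 (vxy inside A₂B₂): t = a^p b^p a^(p−j) b^(p−l) with j + l = |vy|. The first half of t is a prefix of a^p b^p, so it begins with a; the second half is b^((j+l)/2) a^(p−j) b^(p−l), which begins with b. The halves differ, so t ∉ L.

In every case uv⁰xy⁰z = uxz ∉ L.

This contradicts the CFL pumping lemma, which requires uv^i xy^i z ∈ L for all i ≥ 0.
Hence L = {ww : w ∈ {a,b}*} is not context-free. ∎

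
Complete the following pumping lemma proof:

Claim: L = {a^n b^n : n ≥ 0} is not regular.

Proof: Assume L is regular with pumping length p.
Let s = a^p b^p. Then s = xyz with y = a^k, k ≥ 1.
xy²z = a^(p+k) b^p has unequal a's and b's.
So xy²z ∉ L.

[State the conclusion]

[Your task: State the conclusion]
This contradicts the pumping lemma for regular languages,
which guarantees xy^i z ∈ L for all i ≥ 0.

Since our assumption that L is regular leads to a contradiction,
we conclude that L = {a^n b^n : n ≥ 0} is NOT regular. ∎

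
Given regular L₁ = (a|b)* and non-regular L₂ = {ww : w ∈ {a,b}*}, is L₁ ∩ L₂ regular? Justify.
No — L₁ ∩ L₂ is not regular.

(a|b)* is all strings over {a,b}, so L₁ ∩ L₂ = {ww : w ∈ {a,b}*} = L₂ itself, which is not regular (pump s = a^p b a^p b).

Note that the bare facts "L₁ regular, L₂ non-regular" do not settle the question by themselves: the closure of regular languages under ∪, ∩, complement and difference applies only when BOTH operands are regular. With a non-regular operand the result can come out regular or non-regular depending on the specific languages, so one has to work out L₁ ∩ L₂ for this particular pair, as above.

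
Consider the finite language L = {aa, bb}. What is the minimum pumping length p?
p = 3

For a finite language L, the pumping lemma holds vacuously if p > max|s| for s ∈ L.

The longest string in L = {aa, bb} has length 2.
If p = 3, then no string s ∈ L has |s| ≥ p, so the condition is vacuously true.

The minimum pumping length is p = 3.

Why no smaller p works: for any p ≤ 2, the longest string s ∈ L has |s| = 2 ≥ p, so it would
have to be pumpable; but pumping up (i = 2, 3, ...) produces ever longer strings, which cannot all lie in the
finite language L. So the pumping property fails for every p ≤ 2.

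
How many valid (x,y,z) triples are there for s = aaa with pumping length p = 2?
3

For s = 'aaa' with pumping length p = 2:

Constraints: |xy| ≤ 2, |y| > 0

Valid decompositions (|xy| ≤ p, |y| ≥ 1):
  • x='', y='a', z='aa'
  • x='a', y='a', z='a'
  • x='', y='aa', z='a'

Total count: 3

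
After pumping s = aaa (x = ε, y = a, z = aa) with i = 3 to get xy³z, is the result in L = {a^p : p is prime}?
Yes

xy³z = ε · aaa · aa = aaaaa.
aaaaa has length 5, which is prime, so it is in L.
(A single pumped string landing in L is not a contradiction by itself; a non-regularity proof needs some i for which xy^i z ∉ L, for every admissible decomposition.)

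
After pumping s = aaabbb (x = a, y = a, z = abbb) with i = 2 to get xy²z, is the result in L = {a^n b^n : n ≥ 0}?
No

xy²z = a · aa · abbb = aaaabbb.
aaaabbb has 4 a's and 3 b's; 4 ≠ 3, so it is not in L.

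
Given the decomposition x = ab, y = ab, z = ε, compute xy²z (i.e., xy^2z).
ababab

Given x = 'ab', y = 'ab', z = '' and i = 2:

xy^2z = x + y·y·...·y (2 times) + z
       = 'ab' + 'ab'^2 + ''
       = 'ab' + 'abab' + ''
       = 'ababab'

The pumped string is 'ababab' with length 6.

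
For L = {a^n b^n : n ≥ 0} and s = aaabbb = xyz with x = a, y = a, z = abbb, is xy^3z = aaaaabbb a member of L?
No

xy³z = a · aaa · abbb = aaaaabbb.
aaaaabbb has 5 a's and 3 b's; 5 ≠ 3, so it is not in L.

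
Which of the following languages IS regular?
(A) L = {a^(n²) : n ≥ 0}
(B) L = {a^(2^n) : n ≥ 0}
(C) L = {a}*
(C) {a}*

(C) L = {a}* is regular.

This can be recognized by a finite automaton (DFA/NFA).
Regular expressions like {a}* define regular languages.

The other choices are not regular:
- {a^(n²) : n ≥ 0}: After pumping, length is no longer a perfect square
- {a^(2^n) : n ≥ 0}: After pumping, length is no longer a power of 2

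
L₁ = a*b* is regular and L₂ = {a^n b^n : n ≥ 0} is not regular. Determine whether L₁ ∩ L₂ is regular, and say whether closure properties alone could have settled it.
No — L₁ ∩ L₂ is not regular.

Every string a^n b^n already lies in a*b*, so L₁ ∩ L₂ = {a^n b^n : n ≥ 0} = L₂ itself, which is the standard non-regular language (pump s = a^p b^p).

Note that the bare facts "L₁ regular, L₂ non-regular" do not settle the question by themselves: the closure of regular languages under ∪, ∩, complement and difference applies only when BOTH operands are regular. With a non-regular operand the result can come out regular or non-regular depending on the specific languages, so one has to work out L₁ ∩ L₂ for this particular pair, as above.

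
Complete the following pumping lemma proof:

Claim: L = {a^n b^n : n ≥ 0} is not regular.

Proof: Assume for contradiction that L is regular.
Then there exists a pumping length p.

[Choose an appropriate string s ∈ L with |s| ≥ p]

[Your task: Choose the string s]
s = a^p b^p

This string is in L (has equal a's and b's) and has length 2p ≥ p.
Any decomposition xyz with |xy| ≤ p means y consists only of a's,
so pumping will unbalance the counts.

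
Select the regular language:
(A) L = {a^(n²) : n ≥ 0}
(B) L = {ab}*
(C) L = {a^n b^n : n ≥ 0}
(B) {ab}*

(B) L = {ab}* is regular.

This can be recognized by a finite automaton (DFA/NFA).
Regular expressions like {ab}* define regular languages.

The other choices are not regular:
- {a^(n²) : n ≥ 0}: After pumping, length is no longer a perfect square
- {a^n b^n : n ≥ 0}: After pumping, the number of a's and b's become unequal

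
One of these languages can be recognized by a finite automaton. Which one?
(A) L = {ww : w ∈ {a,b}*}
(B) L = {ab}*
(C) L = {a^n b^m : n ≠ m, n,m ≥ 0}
(B) {ab}*

(B) L = {ab}* is regular.

This can be recognized by a finite automaton (DFA/NFA).
Regular expressions like {ab}* define regular languages.

The other choices are not regular:
- {ww : w ∈ {a,b}*}: After pumping, the two halves no longer match
- {a^n b^m : n ≠ m, n,m ≥ 0}: After pumping a's, we can make n = m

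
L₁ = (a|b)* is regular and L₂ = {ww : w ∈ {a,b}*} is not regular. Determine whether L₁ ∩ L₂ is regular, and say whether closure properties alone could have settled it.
No — L₁ ∩ L₂ is not regular.

(a|b)* is all strings over {a,b}, so L₁ ∩ L₂ = {ww : w ∈ {a,b}*} = L₂ itself, which is not regular (pump s = a^p b a^p b).

Note that the bare facts "L₁ regular, L₂ non-regular" do not settle the question by themselves: the closure of regular languages under ∪, ∩, complement and difference applies only when BOTH operands are regular. With a non-regular operand the result can come out regular or non-regular depending on the specific languages, so one has to work out L₁ ∩ L₂ for this particular pair, as above.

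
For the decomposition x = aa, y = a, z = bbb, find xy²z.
aaaabbb

Given x = 'aa', y = 'a', z = 'bbb' and i = 2:

xy^2z = x + y·y·...·y (2 times) + z
       = 'aa' + 'a'^2 + 'bbb'
       = 'aa' + 'aa' + 'bbb'
       = 'aaaabbb'

The pumped string is 'aaaabbb' with length 7.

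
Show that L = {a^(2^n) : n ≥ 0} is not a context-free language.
Assume for contradiction that L is context-free, and let p ≥ 1 be the pumping length given by the pumping lemma for CFLs.
Choose s = a^(2^p). Then s ∈ L and |s| = 2^p ≥ p.
By the CFL pumping lemma, s = uvxyz for some u, v, x, y, z with |vxy| ≤ p, |vy| ≥ 1, and uv^i xy^i z ∈ L for every i ≥ 0.
All symbols are a's, so only lengths matter: let k = |vy|, with 1 ≤ k ≤ |vxy| ≤ p < 2^p.

Take i = 2: |uv²xy²z| = 2^p + k, and 2^p < 2^p + k < 2^p + 2^p = 2^(p+1).
So the length lies strictly between consecutive powers of two and is not a power of 2; uv²xy²z ∉ L.

This contradicts the CFL pumping lemma, which requires uv^i xy^i z ∈ L for all i ≥ 0.
Hence L = {a^(2^n) : n ≥ 0} is not context-free. ∎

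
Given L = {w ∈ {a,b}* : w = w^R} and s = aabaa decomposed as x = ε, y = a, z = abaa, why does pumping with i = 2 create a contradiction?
xy²z = aaabaa ∉ L

Pumping with i = 2 replaces y = a by y² = aa:
- Original: s = xyz = aabaa; aabaa reversed is aabaa, the same string, so it is a palindrome and is in L
- Pumped: xy²z = ε · aa · abaa = aaabaa
- aaabaa reversed is aabaaa ≠ aaabaa, so it is not a palindrome and is not in L

The pumping lemma would require xy²z ∈ L, so this decomposition yields a contradiction.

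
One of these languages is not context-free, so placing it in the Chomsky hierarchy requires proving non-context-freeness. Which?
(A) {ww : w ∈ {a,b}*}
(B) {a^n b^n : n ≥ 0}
(A) {ww : w ∈ {a,b}*}

(A) {ww : w ∈ {a,b}*} requires the CFL pumping lemma.

- {a^n b^n : n ≥ 0} is context-free (but not regular)
  • Can be shown non-regular with the regular pumping lemma
  • After pumping, the number of a's and b's become unequal

- {ww : w ∈ {a,b}*} is NOT context-free
  • Requires the CFL pumping lemma to prove
  • Even a PDA cannot compare two arbitrary halves symbol by symbol; CFL pumping on a^p b^p a^p b^p fails

The CFL pumping lemma is "stronger" in that it can prove non-membership
in the larger class of context-free languages.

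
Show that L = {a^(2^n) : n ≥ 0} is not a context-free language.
Assume for contradiction that L is context-free, and let p ≥ 1 be the pumping length given by the pumping lemma for CFLs.
Choose s = a^(2^p). Then s ∈ L and |s| = 2^p ≥ p.
By the CFL pumping lemma, s = uvxyz for some u, v, x, y, z with |vxy| ≤ p, |vy| ≥ 1, and uv^i xy^i z ∈ L for every i ≥ 0.
All symbols are a's, so only lengths matter: let k = |vy|, with 1 ≤ k ≤ |vxy| ≤ p < 2^p.

Take i = 2: |uv²xy²z| = 2^p + k, and 2^p < 2^p + k < 2^p + 2^p = 2^(p+1).
So the length lies strictly between consecutive powers of two and is not a power of 2; uv²xy²z ∉ L.

This contradicts the CFL pumping lemma, which requires uv^i xy^i z ∈ L for all i ≥ 0.
Hence L = {a^(2^n) : n ≥ 0} is not context-free. ∎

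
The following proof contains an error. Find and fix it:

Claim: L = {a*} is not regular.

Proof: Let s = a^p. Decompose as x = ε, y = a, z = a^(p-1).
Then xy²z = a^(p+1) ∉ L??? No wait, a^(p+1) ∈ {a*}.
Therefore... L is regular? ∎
Error: The proof attempts to show a*  is not regular, but a* IS regular!

Correction: a* is a regular language (recognized by a simple DFA with one accepting state and self-loop on 'a'). The pumping lemma can only prove non-regularity, not regularity. For regular languages, pumping always works.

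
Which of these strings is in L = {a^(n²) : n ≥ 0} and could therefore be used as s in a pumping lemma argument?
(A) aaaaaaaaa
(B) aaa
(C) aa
(A) aaaaaaaaa

The pumping lemma is applied to a string s that lies in L, so first check membership of each option:
- (A) aaaaaaaaa has length 9 = 3², a perfect square, so it is in L ✓
- (B) aaa has length 3, strictly between 1² = 1 and 2² = 4, so it is not in L ✗
- (C) aa has length 2, strictly between 1² = 1 and 2² = 4, so it is not in L ✗

Only (A) aaaaaaaaa is in L, so it is the only candidate that could play the role of s.
(In a complete proof one picks s in terms of the pumping length p so that |s| ≥ p is guaranteed; a fixed string like aaaaaaaaa illustrates the shape of such an s.)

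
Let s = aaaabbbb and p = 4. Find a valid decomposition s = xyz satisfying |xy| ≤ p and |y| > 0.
x = '', y = 'aa', z = 'aabbbb'

For s = aaaabbbb and p = 4, one valid decomposition is:
- x = '' (length 0)
- y = 'aa' (length 2)
- z = 'aabbbb' (length 6)

Verification:
- xyz = '' + 'aa' + 'aabbbb' = aaaabbbb ✓
- |xy| = 2 ≤ 4 ✓
- |y| = 2 > 0 ✓

All pumping lemma constraints are satisfied.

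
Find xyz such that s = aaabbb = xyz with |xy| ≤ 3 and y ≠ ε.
x = '', y = 'a', z = 'aabbb'

For s = aaabbb and p = 3, one valid decomposition is:
- x = '' (length 0)
- y = 'a' (length 1)
- z = 'aabbb' (length 5)

Verification:
- xyz = '' + 'a' + 'aabbb' = aaabbb ✓
- |xy| = 1 ≤ 3 ✓
- |y| = 1 > 0 ✓

All pumping lemma constraints are satisfied.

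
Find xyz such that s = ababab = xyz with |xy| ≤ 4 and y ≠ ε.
x = 'a', y = 'b', z = 'abab'

For s = ababab and p = 4, one valid decomposition is:
- x = 'a' (length 1)
- y = 'b' (length 1)
- z = 'abab' (length 4)

Verification:
- xyz = 'a' + 'b' + 'abab' = ababab ✓
- |xy| = 2 ≤ 4 ✓
- |y| = 1 > 0 ✓

All pumping lemma constraints are satisfied.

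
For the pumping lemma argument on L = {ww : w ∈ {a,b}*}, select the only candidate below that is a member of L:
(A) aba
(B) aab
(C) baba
(C) baba

The pumping lemma is applied to a string s that lies in L, so first check membership of each option:
- (A) aba has odd length 3, so it cannot be written as ww and is not in L ✗
- (B) aab has odd length 3, so it cannot be written as ww and is not in L ✗
- (C) baba splits into halves ba · ba, which are equal, so it is in L (w = ba) ✓

Only (C) baba is in L, so it is the only candidate that could play the role of s.
(In a complete proof one picks s in terms of the pumping length p so that |s| ≥ p is guaranteed; a fixed string like baba illustrates the shape of such an s.)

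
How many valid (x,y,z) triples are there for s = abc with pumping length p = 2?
3

For s = 'abc' with pumping length p = 2:

Constraints: |xy| ≤ 2, |y| > 0

Valid decompositions (|xy| ≤ p, |y| ≥ 1):
  • x='', y='a', z='bc'
  • x='a', y='b', z='c'
  • x='', y='ab', z='c'

Total count: 3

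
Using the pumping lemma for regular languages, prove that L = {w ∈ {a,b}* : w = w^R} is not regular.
Assume for contradiction that L is regular, and let p ≥ 1 be the pumping length given by the pumping lemma.
Choose s = a^p b a^p. Then s ∈ L (it reads the same in both directions) and |s| = 2p + 1 ≥ p.
By the pumping lemma, s = xyz for some x, y, z with |xy| ≤ p, |y| ≥ 1, and xy^i z ∈ L for every i ≥ 0.
Since |xy| ≤ p and the first p symbols of s are all a's, y = a^k for some k with 1 ≤ k ≤ p.

Take i = 0: xy⁰z = a^(p − k) b a^p.
Its reversal is a^p b a^(p − k). These differ because the block of a's before the unique b has length p − k in one and p in the other, and p − k ≠ p since k ≥ 1. So xy⁰z is not a palindrome, i.e. xy⁰z ∉ L.

This contradicts the pumping lemma, which requires xy^i z ∈ L for all i ≥ 0.
Hence L = {w ∈ {a,b}* : w = w^R} is not regular. ∎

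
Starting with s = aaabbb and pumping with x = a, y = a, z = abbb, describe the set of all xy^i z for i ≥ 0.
{xy^i z : i ≥ 0} = {a^(2+i) b^3 : i ≥ 0} = {aabbb, aaabbb, aaaabbb, ...}

With x = a, y = a, z = abbb: Starting with aaabbb and pumping the second 'a', we get strings with 2+i a's followed by 3 b's for i = 0, 1, 2, ...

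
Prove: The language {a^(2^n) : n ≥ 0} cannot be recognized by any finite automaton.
Assume for contradiction that L is regular, and let p ≥ 1 be the pumping length given by the pumping lemma.
Choose s = a^(2^p). Then s ∈ L and |s| = 2^p ≥ p.
By the pumping lemma, s = xyz for some x, y, z with |xy| ≤ p, |y| ≥ 1, and xy^i z ∈ L for every i ≥ 0.
Here y = a^k for some k with 1 ≤ k ≤ |xy| ≤ p, and p < 2^p.

Take i = 2: |xy²z| = 2^p + k.
Now 2^p < 2^p + k ≤ 2^p + p < 2^p + 2^p = 2^(p+1).
So |xy²z| lies strictly between the consecutive powers of two 2^p and 2^(p+1), hence is not a power of 2, and xy²z ∉ L.

This contradicts the pumping lemma, which requires xy^i z ∈ L for all i ≥ 0.
Hence L = {a^(2^n) : n ≥ 0} is not regular. ∎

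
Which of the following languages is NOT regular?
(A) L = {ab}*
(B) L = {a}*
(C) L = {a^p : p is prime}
(C) {a^p : p is prime}

(C) L = {a^p : p is prime} is NOT regular.

The pumping lemma can be used to prove this:
After pumping, the length becomes composite

The other languages are regular because they can be recognized by finite automata.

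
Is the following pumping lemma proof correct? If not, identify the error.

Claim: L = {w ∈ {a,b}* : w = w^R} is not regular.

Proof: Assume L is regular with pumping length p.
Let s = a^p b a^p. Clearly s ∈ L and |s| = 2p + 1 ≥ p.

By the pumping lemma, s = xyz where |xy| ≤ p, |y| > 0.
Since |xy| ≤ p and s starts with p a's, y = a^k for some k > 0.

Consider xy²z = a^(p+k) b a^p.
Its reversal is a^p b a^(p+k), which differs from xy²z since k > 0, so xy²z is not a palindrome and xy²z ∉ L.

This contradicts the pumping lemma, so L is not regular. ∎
The proof is correct.

This proof is valid because:
1. s = a^p b a^p is in L and is chosen in terms of p, so |s| ≥ p holds for every p
2. The decomposition analysis is correct: |xy| ≤ p forces y to lie inside the leading a's
3. The contradiction is valid: a^(p+k) b a^p has more a's before the b than after it, so it is not a palindrome
4. The conclusion follows logically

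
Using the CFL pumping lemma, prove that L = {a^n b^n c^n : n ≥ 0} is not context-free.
Assume for contradiction that L is context-free, and let p ≥ 1 be the pumping length given by the pumping lemma for CFLs.
Choose s = a^p b^p c^p. Then s ∈ L and |s| = 3p ≥ p.
By the CFL pumping lemma, s = uvxyz for some u, v, x, y, z with |vxy| ≤ p, |vy| ≥ 1, and uv^i xy^i z ∈ L for every i ≥ 0.

Because |vxy| ≤ p, the window vxy cannot contain both an a and a c: any substring of s containing both must include the entire block b^p plus at least one a and one c, so it has length ≥ p + 2 > p.
Hence at least one of the letters a, c does not occur in vy at all.

Take i = 0: the string uxz is obtained from s by deleting |vy| ≥ 1 symbols, so |uxz| = 3p − |vy| < 3p.
But the letter (a or c) that does not occur in vy still occurs exactly p times in uxz. Every string of L with exactly p copies of some letter is a^p b^p c^p, of length 3p. Since |uxz| < 3p, uxz ∉ L.

This contradicts the CFL pumping lemma, which requires uv^i xy^i z ∈ L for all i ≥ 0.
Hence L = {a^n b^n c^n : n ≥ 0} is not context-free. ∎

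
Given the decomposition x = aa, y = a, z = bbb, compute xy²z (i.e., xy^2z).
aaaabbb

Given x = 'aa', y = 'a', z = 'bbb' and i = 2:

xy^2z = x + y·y·...·y (2 times) + z
       = 'aa' + 'a'^2 + 'bbb'
       = 'aa' + 'aa' + 'bbb'
       = 'aaaabbb'

The pumped string is 'aaaabbb' with length 7.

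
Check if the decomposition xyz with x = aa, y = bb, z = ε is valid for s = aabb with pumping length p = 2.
Violated: |xy| ≤ p

The decomposition x = aa, y = bb, z = ε for s = aabb with p = 2
violates the constraint: |xy| ≤ p

|xy| = |aabb| = 4 > 2 = p. The decomposition puts too many characters in xy.

Pumping lemma constraints:
1. xyz = s (decomposition is valid)
2. |xy| ≤ p
3. |y| > 0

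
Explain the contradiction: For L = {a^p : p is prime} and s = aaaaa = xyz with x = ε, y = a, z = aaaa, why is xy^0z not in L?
xy⁰z = aaaa ∉ L

Pumping with i = 0 replaces y = a by y⁰ = ε:
- Original: s = xyz = aaaaa; aaaaa has length 5, which is prime, so it is in L
- Pumped: xy⁰z = ε · ε · aaaa = aaaa
- aaaa has length 4 = 2 × 2, which is not prime, so it is not in L

The pumping lemma would require xy⁰z ∈ L, so this decomposition yields a contradiction.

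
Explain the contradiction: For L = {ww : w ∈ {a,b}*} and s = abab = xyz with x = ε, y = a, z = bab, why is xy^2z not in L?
xy²z = aabab ∉ L

Pumping with i = 2 replaces y = a by y² = aa:
- Original: s = xyz = abab; abab splits into halves ab · ab, which are equal, so it is in L (w = ab)
- Pumped: xy²z = ε · aa · bab = aabab
- aabab has odd length 5, so it cannot be written as ww and is not in L

The pumping lemma would require xy²z ∈ L, so this decomposition yields a contradiction.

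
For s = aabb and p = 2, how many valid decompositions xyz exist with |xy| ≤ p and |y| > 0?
3

For s = 'aabb' with pumping length p = 2:

Constraints: |xy| ≤ 2, |y| > 0

Valid decompositions (|xy| ≤ p, |y| ≥ 1):
  • x='', y='a', z='abb'
  • x='a', y='a', z='bb'
  • x='', y='aa', z='bb'

Total count: 3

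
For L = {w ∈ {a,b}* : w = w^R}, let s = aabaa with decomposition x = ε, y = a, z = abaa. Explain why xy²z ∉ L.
xy²z = aaabaa ∉ L

Pumping with i = 2 replaces y = a by y² = aa:
- Original: s = xyz = aabaa; aabaa reversed is aabaa, the same string, so it is a palindrome and is in L
- Pumped: xy²z = ε · aa · abaa = aaabaa
- aaabaa reversed is aabaaa ≠ aaabaa, so it is not a palindrome and is not in L

The pumping lemma would require xy²z ∈ L, so this decomposition yields a contradiction.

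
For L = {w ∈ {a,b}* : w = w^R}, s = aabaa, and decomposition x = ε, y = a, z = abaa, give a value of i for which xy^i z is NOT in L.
i = 2

xy²z = ε · aa · abaa = aaabaa; aaabaa reversed is aabaaa ≠ aaabaa, so it is not a palindrome and is not in L.
(Other choices also work, e.g. i = 0, 3; only i = 1 is guaranteed to stay in L since xy¹z = s.)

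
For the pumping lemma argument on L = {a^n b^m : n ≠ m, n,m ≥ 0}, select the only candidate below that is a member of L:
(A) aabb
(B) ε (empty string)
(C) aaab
(C) aaab

The pumping lemma is applied to a string s that lies in L, so first check membership of each option:
- (A) aabb = a^2 b^2 has n = m = 2, so it is not in L ✗
- (B) ε = a^0 b^0 has n = m = 0, so it is not in L ✗
- (C) aaab = a^3 b^1 with 3 ≠ 1, so it is in L ✓

Only (C) aaab is in L, so it is the only candidate that could play the role of s.
(In a complete proof one picks s in terms of the pumping length p so that |s| ≥ p is guaranteed; a fixed string like aaab illustrates the shape of such an s.)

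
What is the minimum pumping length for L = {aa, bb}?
p = 3

For a finite language L, the pumping lemma holds vacuously if p > max|s| for s ∈ L.

The longest string in L = {aa, bb} has length 2.
If p = 3, then no string s ∈ L has |s| ≥ p, so the condition is vacuously true.

The minimum pumping length is p = 3.

Why no smaller p works: for any p ≤ 2, the longest string s ∈ L has |s| = 2 ≥ p, so it would
have to be pumpable; but pumping up (i = 2, 3, ...) produces ever longer strings, which cannot all lie in the
finite language L. So the pumping property fails for every p ≤ 2.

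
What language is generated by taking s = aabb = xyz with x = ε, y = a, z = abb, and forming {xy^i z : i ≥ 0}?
{xy^i z : i ≥ 0} = {a^(i+1) b^2 : i ≥ 0} = {abb, aabb, aaabb, ...}

With x = ε, y = a, z = abb: Starting with aabb and pumping the first 'a' (z = abb keeps the second 'a'), we get strings with i+1 a's followed by 2 b's for i = 0, 1, 2, ...; note bb is not produced because z always contributes one a.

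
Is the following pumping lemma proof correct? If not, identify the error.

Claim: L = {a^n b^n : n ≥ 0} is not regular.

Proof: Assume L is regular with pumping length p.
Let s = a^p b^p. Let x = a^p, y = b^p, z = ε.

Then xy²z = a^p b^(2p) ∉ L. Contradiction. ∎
The proof is INCORRECT.

Error: The decomposition violates |xy| ≤ p.
With x = a^p and y = b^p, we have |xy| = 2p > p.
The pumping lemma requires |xy| ≤ p, so y must be within the first p characters.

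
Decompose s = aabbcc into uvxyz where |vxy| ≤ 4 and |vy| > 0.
u='a', v='a', x='bb', y='c', z='c'

For s = aabbcc with pumping length p = 4:

One valid decomposition:
- u = 'a'
- v = 'a'
- x = 'bb'
- y = 'c'
- z = 'c'

Verification:
- uvxyz = 'a' + 'a' + 'bb' + 'c' + 'c' = aabbcc ✓
- |vxy| = |'abbc'| = 4 ≤ 4 ✓
- |vy| = |'ac'| = 2 > 0 ✓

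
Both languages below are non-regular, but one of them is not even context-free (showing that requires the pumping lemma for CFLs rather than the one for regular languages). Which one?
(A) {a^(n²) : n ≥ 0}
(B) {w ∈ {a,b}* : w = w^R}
(A) {a^(n²) : n ≥ 0}

(A) {a^(n²) : n ≥ 0} requires the CFL pumping lemma.

- {w ∈ {a,b}* : w = w^R} is context-free (but not regular)
  • Can be shown non-regular with the regular pumping lemma
  • After pumping, the string is no longer symmetric

- {a^(n²) : n ≥ 0} is NOT context-free
  • Requires the CFL pumping lemma to prove
  • Gaps between squares grow unboundedly

The CFL pumping lemma is "stronger" in that it can prove non-membership
in the larger class of context-free languages.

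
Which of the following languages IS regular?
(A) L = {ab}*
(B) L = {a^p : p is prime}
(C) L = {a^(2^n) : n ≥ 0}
(A) {ab}*

(A) L = {ab}* is regular.

This can be recognized by a finite automaton (DFA/NFA).
Regular expressions like {ab}* define regular languages.

The other choices are not regular:
- {a^(2^n) : n ≥ 0}: After pumping, length is no longer a power of 2
- {a^p : p is prime}: After pumping, the length becomes composite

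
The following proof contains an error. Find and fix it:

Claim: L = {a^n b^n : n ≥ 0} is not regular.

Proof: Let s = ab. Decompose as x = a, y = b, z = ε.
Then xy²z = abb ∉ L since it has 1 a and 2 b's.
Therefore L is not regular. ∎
Error: The string s = ab might be shorter than the pumping length p.

Correction: Choose s = a^p b^p to ensure |s| ≥ p. Also, the decomposition is wrong: with |xy| ≤ p, y cannot include b's when s starts with p a's.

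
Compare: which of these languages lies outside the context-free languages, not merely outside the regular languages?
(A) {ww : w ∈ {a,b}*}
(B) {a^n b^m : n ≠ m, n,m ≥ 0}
(A) {ww : w ∈ {a,b}*}

(A) {ww : w ∈ {a,b}*} requires the CFL pumping lemma.

- {a^n b^m : n ≠ m, n,m ≥ 0} is context-free (but not regular)
  • Can be shown non-regular with the regular pumping lemma
  • After pumping a's, we can make n = m

- {ww : w ∈ {a,b}*} is NOT context-free
  • Requires the CFL pumping lemma to prove
  • Even a PDA cannot compare two arbitrary halves symbol by symbol; CFL pumping on a^p b^p a^p b^p fails

The CFL pumping lemma is "stronger" in that it can prove non-membership
in the larger class of context-free languages.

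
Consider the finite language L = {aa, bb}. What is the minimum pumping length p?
p = 3

For a finite language L, the pumping lemma holds vacuously if p > max|s| for s ∈ L.

The longest string in L = {aa, bb} has length 2.
If p = 3, then no string s ∈ L has |s| ≥ p, so the condition is vacuously true.

The minimum pumping length is p = 3.

Why no smaller p works: for any p ≤ 2, the longest string s ∈ L has |s| = 2 ≥ p, so it would
have to be pumpable; but pumping up (i = 2, 3, ...) produces ever longer strings, which cannot all lie in the
finite language L. So the pumping property fails for every p ≤ 2.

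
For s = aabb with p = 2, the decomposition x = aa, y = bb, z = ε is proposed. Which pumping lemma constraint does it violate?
Violated: |xy| ≤ p

The decomposition x = aa, y = bb, z = ε for s = aabb with p = 2
violates the constraint: |xy| ≤ p

|xy| = |aabb| = 4 > 2 = p. The decomposition puts too many characters in xy.

Pumping lemma constraints:
1. xyz = s (decomposition is valid)
2. |xy| ≤ p
3. |y| > 0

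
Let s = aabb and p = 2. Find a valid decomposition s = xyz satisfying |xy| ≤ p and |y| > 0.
x = '', y = 'aa', z = 'bb'

For s = aabb and p = 2, one valid decomposition is:
- x = '' (length 0)
- y = 'aa' (length 2)
- z = 'bb' (length 2)

Verification:
- xyz = '' + 'aa' + 'bb' = aabb ✓
- |xy| = 2 ≤ 2 ✓
- |y| = 2 > 0 ✓

All pumping lemma constraints are satisfied.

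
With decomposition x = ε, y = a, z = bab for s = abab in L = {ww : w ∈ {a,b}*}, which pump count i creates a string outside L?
i = 0

xy⁰z = ε · ε · bab = bab; bab has odd length 3, so it cannot be written as ww and is not in L.
(Other choices also work, e.g. i = 2, 3; only i = 1 is guaranteed to stay in L since xy¹z = s.)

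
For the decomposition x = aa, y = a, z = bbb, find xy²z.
aaaabbb

Given x = 'aa', y = 'a', z = 'bbb' and i = 2:

xy^2z = x + y·y·...·y (2 times) + z
       = 'aa' + 'a'^2 + 'bbb'
       = 'aa' + 'aa' + 'bbb'
       = 'aaaabbb'

The pumped string is 'aaaabbb' with length 7.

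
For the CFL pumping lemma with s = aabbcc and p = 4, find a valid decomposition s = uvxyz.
u='a', v='a', x='bb', y='c', z='c'

For s = aabbcc with pumping length p = 4:

One valid decomposition:
- u = 'a'
- v = 'a'
- x = 'bb'
- y = 'c'
- z = 'c'

Verification:
- uvxyz = 'a' + 'a' + 'bb' + 'c' + 'c' = aabbcc ✓
- |vxy| = |'abbc'| = 4 ≤ 4 ✓
- |vy| = |'ac'| = 2 > 0 ✓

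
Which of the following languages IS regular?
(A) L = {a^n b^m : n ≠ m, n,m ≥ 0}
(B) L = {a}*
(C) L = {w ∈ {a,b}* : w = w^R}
(B) {a}*

(B) L = {a}* is regular.

This can be recognized by a finite automaton (DFA/NFA).
Regular expressions like {a}* define regular languages.

The other choices are not regular:
- {a^n b^m : n ≠ m, n,m ≥ 0}: After pumping a's, we can make n = m
- {w ∈ {a,b}* : w = w^R}: After pumping, the string is no longer symmetric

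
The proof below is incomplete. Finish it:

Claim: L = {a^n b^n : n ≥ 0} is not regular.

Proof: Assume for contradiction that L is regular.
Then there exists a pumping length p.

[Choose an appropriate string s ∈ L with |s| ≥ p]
s = a^p b^p

This string is in L (has equal a's and b's) and has length 2p ≥ p.
Any decomposition xyz with |xy| ≤ p means y consists only of a's,
so pumping will unbalance the counts.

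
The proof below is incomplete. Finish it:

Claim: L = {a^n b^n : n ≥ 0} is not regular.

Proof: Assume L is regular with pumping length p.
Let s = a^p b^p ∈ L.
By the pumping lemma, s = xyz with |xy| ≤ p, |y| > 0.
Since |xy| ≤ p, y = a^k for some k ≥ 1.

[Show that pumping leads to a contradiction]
Consider xy²z = a^(p+k) b^p.

Since k ≥ 1, we have p + k > p.
So xy²z has more a's than b's: (p+k) a's vs p b's.
This means xy²z ∉ L because a^n b^n requires equal counts.

This contradicts the pumping lemma which states xy²z ∈ L.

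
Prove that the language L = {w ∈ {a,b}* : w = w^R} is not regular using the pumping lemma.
Assume for contradiction that L is regular, and let p ≥ 1 be the pumping length given by the pumping lemma.
Choose s = a^p b a^p. Then s ∈ L (it reads the same in both directions) and |s| = 2p + 1 ≥ p.
By the pumping lemma, s = xyz for some x, y, z with |xy| ≤ p, |y| ≥ 1, and xy^i z ∈ L for every i ≥ 0.
Since |xy| ≤ p and the first p symbols of s are all a's, y = a^k for some k with 1 ≤ k ≤ p.

Take i = 0: xy⁰z = a^(p − k) b a^p.
Its reversal is a^p b a^(p − k). These differ because the block of a's before the unique b has length p − k in one and p in the other, and p − k ≠ p since k ≥ 1. So xy⁰z is not a palindrome, i.e. xy⁰z ∉ L.

This contradicts the pumping lemma, which requires xy^i z ∈ L for all i ≥ 0.
Hence L = {w ∈ {a,b}* : w = w^R} is not regular. ∎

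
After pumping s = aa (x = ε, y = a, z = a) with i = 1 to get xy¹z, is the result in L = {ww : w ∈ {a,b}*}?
Yes

xy¹z = ε · a · a = aa.
aa splits into halves a · a, which are equal, so it is in L (w = a).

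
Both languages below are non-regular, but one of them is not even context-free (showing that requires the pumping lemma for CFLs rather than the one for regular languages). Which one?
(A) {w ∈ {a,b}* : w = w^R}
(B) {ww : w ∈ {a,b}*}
(B) {ww : w ∈ {a,b}*}

(B) {ww : w ∈ {a,b}*} requires the CFL pumping lemma.

- {w ∈ {a,b}* : w = w^R} is context-free (but not regular)
  • Can be shown non-regular with the regular pumping lemma
  • After pumping, the string is no longer symmetric

- {ww : w ∈ {a,b}*} is NOT context-free
  • Requires the CFL pumping lemma to prove
  • Even a PDA cannot compare two arbitrary halves symbol by symbol; CFL pumping on a^p b^p a^p b^p fails

The CFL pumping lemma is "stronger" in that it can prove non-membership
in the larger class of context-free languages.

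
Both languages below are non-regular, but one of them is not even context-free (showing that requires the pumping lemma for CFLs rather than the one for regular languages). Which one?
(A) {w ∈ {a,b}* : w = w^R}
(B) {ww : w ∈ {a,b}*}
(B) {ww : w ∈ {a,b}*}

(B) {ww : w ∈ {a,b}*} requires the CFL pumping lemma.

- {w ∈ {a,b}* : w = w^R} is context-free (but not regular)
  • Can be shown non-regular with the regular pumping lemma
  • After pumping, the string is no longer symmetric

- {ww : w ∈ {a,b}*} is NOT context-free
  • Requires the CFL pumping lemma to prove
  • Even a PDA cannot compare two arbitrary halves symbol by symbol; CFL pumping on a^p b^p a^p b^p fails

The CFL pumping lemma is "stronger" in that it can prove non-membership
in the larger class of context-free languages.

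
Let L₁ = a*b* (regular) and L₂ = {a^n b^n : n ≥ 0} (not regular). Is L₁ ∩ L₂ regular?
No — L₁ ∩ L₂ is not regular.

Every string a^n b^n already lies in a*b*, so L₁ ∩ L₂ = {a^n b^n : n ≥ 0} = L₂ itself, which is the standard non-regular language (pump s = a^p b^p).

Note that the bare facts "L₁ regular, L₂ non-regular" do not settle the question by themselves: the closure of regular languages under ∪, ∩, complement and difference applies only when BOTH operands are regular. With a non-regular operand the result can come out regular or non-regular depending on the specific languages, so one has to work out L₁ ∩ L₂ for this particular pair, as above.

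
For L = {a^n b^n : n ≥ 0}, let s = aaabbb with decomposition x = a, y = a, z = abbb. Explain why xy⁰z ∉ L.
xy⁰z = aabbb ∉ L

Pumping with i = 0 replaces y = a by y⁰ = ε:
- Original: s = xyz = aaabbb; aaabbb = a^3 b^3 has equal counts (3 = 3), so it is in L
- Pumped: xy⁰z = a · ε · abbb = aabbb
- aabbb has 2 a's and 3 b's; 2 ≠ 3, so it is not in L

The pumping lemma would require xy⁰z ∈ L, so this decomposition yields a contradiction.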